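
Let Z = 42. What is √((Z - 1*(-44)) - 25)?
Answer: √61 ≈ 7.8102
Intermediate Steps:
√((Z - 1*(-44)) - 25) = √((42 - 1*(-44)) - 25) = √((42 + 44) - 25) = √(86 - 25) = √61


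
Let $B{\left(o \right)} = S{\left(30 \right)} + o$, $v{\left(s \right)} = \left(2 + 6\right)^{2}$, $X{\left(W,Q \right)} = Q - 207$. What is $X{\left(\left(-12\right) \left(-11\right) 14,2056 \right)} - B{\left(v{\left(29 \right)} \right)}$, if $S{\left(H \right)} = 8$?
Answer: $1777$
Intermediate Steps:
$X{\left(W,Q \right)} = -207 + Q$ ($X{\left(W,Q \right)} = Q - 207 = -207 + Q$)
$v{\left(s \right)} = 64$ ($v{\left(s \right)} = 8^{2} = 64$)
$B{\left(o \right)} = 8 + o$
$X{\left(\left(-12\right) \left(-11\right) 14,2056 \right)} - B{\left(v{\left(29 \right)} \right)} = \left(-207 + 2056\right) - \left(8 + 64\right) = 1849 - 72 = 1777$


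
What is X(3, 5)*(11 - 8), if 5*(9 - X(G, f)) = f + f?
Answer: 21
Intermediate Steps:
X(G, f) = 9 - 2*f/5 (X(G, f) = 9 - (f + f)/5 = 9 - 2*f/5)
X(3, 5)*(11 - 8) = (9 - 2/5*5)*(11 - 8) = (9 - 2)*3 = 7*3 = 21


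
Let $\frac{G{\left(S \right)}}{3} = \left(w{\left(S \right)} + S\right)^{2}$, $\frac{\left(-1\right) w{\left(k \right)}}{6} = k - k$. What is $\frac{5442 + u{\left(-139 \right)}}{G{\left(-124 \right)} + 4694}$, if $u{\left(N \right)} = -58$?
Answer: $\frac{2692}{25411} \approx 0.10594$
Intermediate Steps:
$w{\left(k \right)} = 0$ ($w{\left(k \right)} = - 6 \left(k - k\right) = \left(-6\right) 0 = 0$)
$G{\left(S \right)} = 3 S^{2}$ ($G{\left(S \right)} = 3 \left(0 + S\right)^{2} = 3 S^{2}$)
$\frac{5442 + u{\left(-139 \right)}}{G{\left(-124 \right)} + 4694} = \frac{5442 - 58}{3 \left(-124\right)^{2} + 4694} = \frac{5384}{3 \cdot 15376 + 4694} = \frac{5384}{46128 + 4694} = \frac{5384}{50822} = 5384 \cdot \frac{1}{50822} = \frac{2692}{25411}$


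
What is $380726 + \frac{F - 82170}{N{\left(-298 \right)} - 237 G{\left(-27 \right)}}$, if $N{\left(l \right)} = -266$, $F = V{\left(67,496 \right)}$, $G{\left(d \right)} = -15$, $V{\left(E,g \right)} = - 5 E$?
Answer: $\frac{1252125309}{3289} \approx 3.807 \cdot 10^{5}$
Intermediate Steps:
$F = -335$ ($F = \left(-5\right) 67 = -335$)
$380726 + \frac{F - 82170}{N{\left(-298 \right)} - 237 G{\left(-27 \right)}} = 380726 + \frac{-335 - 82170}{-266 - -3555} = 380726 - \frac{82505}{-266 + 3555} = 380726 - \frac{82505}{3289} = \frac{1252125309}{3289}$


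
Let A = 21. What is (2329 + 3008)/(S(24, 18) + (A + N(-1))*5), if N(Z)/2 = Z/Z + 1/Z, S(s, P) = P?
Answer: 1779/41 ≈ 43.390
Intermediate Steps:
N(Z) = 2 + 2/Z (N(Z) = 2*(Z/Z + 1/Z) = 2*(1 + 1/Z) = 2 + 2/Z)
(2329 + 3008)/(S(24, 18) + (A + N(-1))*5) = (2329 + 3008)/(18 + (21 + (2 + 2/(-1)))*5) = 5337/(18 + (21 + (2 + 2*(-1)))*5) = 5337/(18 + (21 + (2 - 2))*5) = 5337/(18 + (21 + 0)*5) = 5337/(18 + 21*5) = 5337/(18 + 105) = 5337/123 = 5337*(1/123) = 1779/41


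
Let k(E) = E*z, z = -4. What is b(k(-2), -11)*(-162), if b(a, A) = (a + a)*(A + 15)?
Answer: -10368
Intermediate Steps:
k(E) = -4*E (k(E) = E*(-4) = -4*E)
b(a, A) = 2*a*(15 + A) (b(a, A) = (2*a)*(15 + A) = 2*a*(15 + A))
b(k(-2), -11)*(-162) = (2*(-4*(-2))*(15 - 11))*(-162) = (2*8*4)*(-162) = 64*(-162) = -10368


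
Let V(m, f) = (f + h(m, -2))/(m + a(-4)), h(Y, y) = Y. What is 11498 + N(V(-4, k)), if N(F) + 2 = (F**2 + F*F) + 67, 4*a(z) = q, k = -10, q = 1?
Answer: 2607947/225 ≈ 11591.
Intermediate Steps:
a(z) = 1/4 (a(z) = (1/4)*1 = 1/4)
V(m, f) = (f + m)/(1/4 + m) (V(m, f) = (f + m)/(m + 1/4) = (f + m)/(1/4 + m))
N(F) = 65 + 2*F**2 (N(F) = -2 + ((F**2 + F*F) + 67) = -2 + ((F**2 + F**2) + 67) = -2 + (2*F**2 + 67) = -2 + (67 + 2*F**2) = 65 + 2*F**2)
11498 + N(V(-4, k)) = 11498 + (65 + 2*(4*(-10 - 4)/(1 + 4*(-4)))**2) = 11498 + (65 + 2*(4*(-14)/(1 - 16))**2) = 11498 + (65 + 2*(4*(-14)/(-15))**2) = 11498 + (65 + 2*(4*(-1/15)*(-14))**2) = 11498 + (65 + 2*(56/15)**2) = 11498 + (65 + 2*(3136/225)) = 11498 + (65 + 6272/225) = 11498 + 20897/225 = 2607947/225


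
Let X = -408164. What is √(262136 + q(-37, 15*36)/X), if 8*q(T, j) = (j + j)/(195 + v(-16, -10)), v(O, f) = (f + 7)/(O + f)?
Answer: √31219309032738960999914/345102662 ≈ 511.99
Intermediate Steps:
v(O, f) = (7 + f)/(O + f)
q(T, j) = 13*j/10146 (q(T, j) = ((j + j)/(195 + (7 - 10)/(-16 - 10)))/8 = ((2*j)/(195 - 3/(-26)))/8 = ((2*j)/(195 - 1/26*(-3)))/8 = ((2*j)/(195 + 3/26))/8 = ((2*j)/(5073/26))/8 = ((2*j)*(26/5073))/8 = (52*j/5073)/8 = 13*j/10146)
√(262136 + q(-37, 15*36)/X) = √(262136 + (13*(15*36)/10146)/(-408164)) = √(262136 + ((13/10146)*540)*(-1/408164)) = √(262136 + (1170/1691)*(-1/408164)) = √(262136 - 585/345102662) = √(90463831405447/345102662) = √31219309032738960999914/345102662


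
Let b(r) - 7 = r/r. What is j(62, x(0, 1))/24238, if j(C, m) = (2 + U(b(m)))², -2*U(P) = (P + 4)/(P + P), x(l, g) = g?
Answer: 169/1551232 ≈ 0.00010895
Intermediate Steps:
b(r) = 8 (b(r) = 7 + r/r = 7 + 1 = 8)
U(P) = -(4 + P)/(4*P) (U(P) = -(P + 4)/(2*(P + P)) = -(4 + P)/(2*(2*P)) = -(4 + P)*1/(2*P)/2 = -(4 + P)/(4*P))
j(C, m) = 169/64 (j(C, m) = (2 + (¼)*(-4 - 1*8)/8)² = (2 + (¼)*(⅛)*(-4 - 8))² = (2 + (¼)*(⅛)*(-12))² = (2 - 3/8)² = (13/8)² = 169/64)
j(62, x(0, 1))/24238 = (169/64)/24238 = (169/64)*(1/24238) = 169/1551232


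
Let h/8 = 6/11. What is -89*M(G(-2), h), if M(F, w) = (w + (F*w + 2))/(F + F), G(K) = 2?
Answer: -7387/22 ≈ -335.77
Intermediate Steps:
h = 48/11 (h = 8*(6/11) = 48/11 ≈ 4.3636)
M(F, w) = (2 + w + F*w)/(2*F) (M(F, w) = (w + (2 + F*w))/((2*F)) = (2 + w + F*w)*(1/(2*F)) = (2 + w + F*w)/(2*F))
-89*M(G(-2), h) = -89*(2 + 48/11 + 2*(48/11))/(2*2) = -89*(2 + 48/11 + 96/11)/(2*2) = -89*166/(2*2*11) = -89*83/22 = -7387/22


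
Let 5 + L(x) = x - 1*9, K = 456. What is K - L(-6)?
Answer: 476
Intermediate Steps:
L(x) = -14 + x (L(x) = -5 + (x - 1*9) = -5 + (x - 9) = -5 + (-9 + x) = -14 + x)
K - L(-6) = 456 - (-14 - 6) = 456 - 1*(-20) = 456 + 20 = 476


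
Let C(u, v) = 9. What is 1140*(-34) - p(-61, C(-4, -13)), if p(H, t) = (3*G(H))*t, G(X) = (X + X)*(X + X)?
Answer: -440628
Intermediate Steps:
G(X) = 4*X² (G(X) = (2*X)*(2*X) = 4*X²)
p(H, t) = 12*t*H² (p(H, t) = (3*(4*H²))*t = (12*H²)*t = 12*t*H²)
1140*(-34) - p(-61, C(-4, -13)) = 1140*(-34) - 12*9*(-61)² = -38760 - 12*9*3721 = -38760 - 1*401868 = -38760 - 401868 = -440628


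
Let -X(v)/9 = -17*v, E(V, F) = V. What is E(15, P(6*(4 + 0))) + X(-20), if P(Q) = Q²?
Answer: -3045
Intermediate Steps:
X(v) = 153*v (X(v) = -(-153)*v = 153*v)
E(15, P(6*(4 + 0))) + X(-20) = 15 + 153*(-20) = 15 - 3060 = -3045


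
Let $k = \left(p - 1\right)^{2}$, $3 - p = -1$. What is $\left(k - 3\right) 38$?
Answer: $228$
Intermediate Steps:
$p = 4$ ($p = 3 - -1 = 3 + 1 = 4$)
$k = 9$ ($k = \left(4 - 1\right)^{2} = 3^{2} = 9$)
$\left(k - 3\right) 38 = \left(9 - 3\right) 38 = 6 \cdot 38 = 228$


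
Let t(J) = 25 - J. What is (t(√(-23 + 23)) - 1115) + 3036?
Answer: 1946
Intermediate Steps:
(t(√(-23 + 23)) - 1115) + 3036 = ((25 - √(-23 + 23)) - 1115) + 3036 = ((25 - √0) - 1115) + 3036 = ((25 - 1*0) - 1115) + 3036 = ((25 + 0) - 1115) + 3036 = (25 - 1115) + 3036 = -1090 + 3036 = 1946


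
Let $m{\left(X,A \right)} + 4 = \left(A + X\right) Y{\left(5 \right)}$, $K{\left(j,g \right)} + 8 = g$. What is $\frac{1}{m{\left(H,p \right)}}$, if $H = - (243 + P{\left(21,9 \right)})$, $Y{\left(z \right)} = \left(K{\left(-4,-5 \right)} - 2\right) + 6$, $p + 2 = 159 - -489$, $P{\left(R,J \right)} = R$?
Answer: $- \frac{1}{3442} \approx -0.00029053$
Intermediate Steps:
$K{\left(j,g \right)} = -8 + g$
$p = 646$ ($p = -2 + \left(159 - -489\right) = -2 + \left(159 + 489\right) = -2 + 648 = 646$)
$Y{\left(z \right)} = -9$ ($Y{\left(z \right)} = \left(\left(-8 - 5\right) - 2\right) + 6 = \left(-13 - 2\right) + 6 = -15 + 6 = -9$)
$H = -264$ ($H = - (243 + 21) = \left(-1\right) 264 = -264$)
$m{\left(X,A \right)} = -4 - 9 A - 9 X$ ($m{\left(X,A \right)} = -4 + \left(A + X\right) \left(-9\right) = -4 - \left(9 A + 9 X\right) = -4 - 9 A - 9 X$)
$\frac{1}{m{\left(H,p \right)}} = \frac{1}{-4 - 5814 - -2376} = \frac{1}{-4 - 5814 + 2376} = \frac{1}{-3442} = - \frac{1}{3442}$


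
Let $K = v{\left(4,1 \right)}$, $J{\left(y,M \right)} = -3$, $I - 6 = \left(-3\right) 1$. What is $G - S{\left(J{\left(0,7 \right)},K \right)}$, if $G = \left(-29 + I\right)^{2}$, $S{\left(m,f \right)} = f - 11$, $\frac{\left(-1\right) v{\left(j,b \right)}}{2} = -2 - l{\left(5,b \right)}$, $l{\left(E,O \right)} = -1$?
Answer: $685$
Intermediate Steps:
$I = 3$ ($I = 6 - 3 = 3$)
$v{\left(j,b \right)} = 2$ ($v{\left(j,b \right)} = - 2 \left(-2 - -1\right) = - 2 \left(-2 + 1\right) = \left(-2\right) \left(-1\right) = 2$)
$K = 2$
$S{\left(m,f \right)} = -11 + f$
$G = 676$ ($G = \left(-29 + 3\right)^{2} = \left(-26\right)^{2} = 676$)
$G - S{\left(J{\left(0,7 \right)},K \right)} = 676 - \left(-11 + 2\right) = 676 - -9 = 676 + 9 = 685$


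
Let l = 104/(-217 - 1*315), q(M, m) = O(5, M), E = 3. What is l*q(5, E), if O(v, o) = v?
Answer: -130/133 ≈ -0.97744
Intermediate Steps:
q(M, m) = 5
l = -26/133 (l = 104/(-217 - 315) = 104/(-532) = -1/532*104 = -26/133 ≈ -0.19549)
l*q(5, E) = -26/133*5 = -130/133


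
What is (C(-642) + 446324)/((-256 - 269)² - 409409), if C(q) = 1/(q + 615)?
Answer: -12050747/3612168 ≈ -3.3362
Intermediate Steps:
C(q) = 1/(615 + q)
(C(-642) + 446324)/((-256 - 269)² - 409409) = (1/(615 - 642) + 446324)/((-256 - 269)² - 409409) = (1/(-27) + 446324)/((-525)² - 409409) = (-1/27 + 446324)/(275625 - 409409) = (12050747/27)/(-133784) = (12050747/27)*(-1/133784) = -12050747/3612168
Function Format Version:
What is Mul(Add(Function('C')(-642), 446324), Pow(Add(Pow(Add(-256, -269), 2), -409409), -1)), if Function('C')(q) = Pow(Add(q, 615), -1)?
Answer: Rational(-12050747, 3612168) ≈ -3.3362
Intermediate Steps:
Function('C')(q) = Pow(Add(615, q), -1)
Mul(Add(Function('C')(-642), 446324), Pow(Add(Pow(Add(-256, -269), 2), -409409), -1)) = Mul(Add(Pow(Add(615, -642), -1), 446324), Pow(Add(Pow(Add(-256, -269), 2), -409409), -1)) = Mul(Add(Pow(-27, -1), 446324), Pow(Add(Pow(-525, 2), -409409), -1)) = Mul(Add(Rational(-1, 27), 446324), Pow(Add(275625, -409409), -1)) = Mul(Rational(12050747, 27), Pow(-133784, -1)) = Mul(Rational(12050747, 27), Rational(-1, 133784)) = Rational(-12050747, 3612168)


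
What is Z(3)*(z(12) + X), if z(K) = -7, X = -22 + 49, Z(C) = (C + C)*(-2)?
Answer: -240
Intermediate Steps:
Z(C) = -4*C (Z(C) = (2*C)*(-2) = -4*C)
X = 27
Z(3)*(z(12) + X) = (-4*3)*(-7 + 27) = -12*20 = -240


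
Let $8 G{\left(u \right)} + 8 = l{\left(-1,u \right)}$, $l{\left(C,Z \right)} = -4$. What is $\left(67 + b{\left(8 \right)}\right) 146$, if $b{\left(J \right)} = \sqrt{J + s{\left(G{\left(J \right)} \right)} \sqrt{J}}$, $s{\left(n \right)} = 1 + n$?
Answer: $9782 + 146 \sqrt{8 - \sqrt{2}} \approx 10157.0$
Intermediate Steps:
$G{\left(u \right)} = - \frac{3}{2}$ ($G{\left(u \right)} = -1 + \frac{1}{8} \left(-4\right) = -1 - \frac{1}{2} = - \frac{3}{2}$)
$b{\left(J \right)} = \sqrt{J - \frac{\sqrt{J}}{2}}$ ($b{\left(J \right)} = \sqrt{J + \left(1 - \frac{3}{2}\right) \sqrt{J}} = \sqrt{J - \frac{\sqrt{J}}{2}}$)
$\left(67 + b{\left(8 \right)}\right) 146 = \left(67 + \frac{\sqrt{- 2 \sqrt{8} + 4 \cdot 8}}{2}\right) 146 = \left(67 + \frac{\sqrt{- 2 \cdot 2 \sqrt{2} + 32}}{2}\right) 146 = \left(67 + \frac{\sqrt{- 4 \sqrt{2} + 32}}{2}\right) 146 = \left(67 + \frac{\sqrt{32 - 4 \sqrt{2}}}{2}\right) 146 = 9782 + 73 \sqrt{32 - 4 \sqrt{2}}$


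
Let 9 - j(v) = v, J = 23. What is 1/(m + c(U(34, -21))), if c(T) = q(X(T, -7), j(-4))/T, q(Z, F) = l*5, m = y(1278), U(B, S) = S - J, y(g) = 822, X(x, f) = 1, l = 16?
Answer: 11/9022 ≈ 0.0012192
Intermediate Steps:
j(v) = 9 - v
U(B, S) = -23 + S (U(B, S) = S - 1*23 = S - 23 = -23 + S)
m = 822
q(Z, F) = 80 (q(Z, F) = 16*5 = 80)
c(T) = 80/T
1/(m + c(U(34, -21))) = 1/(822 + 80/(-23 - 21)) = 1/(822 + 80/(-44)) = 1/(822 + 80*(-1/44)) = 1/(822 - 20/11) = 1/(9022/11) = 11/9022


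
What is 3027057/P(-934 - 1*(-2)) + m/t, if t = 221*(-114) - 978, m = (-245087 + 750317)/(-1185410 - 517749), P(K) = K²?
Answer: 11244311563892363/3226581832194096 ≈ 3.4849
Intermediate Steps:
m = -505230/1703159 (m = 505230/(-1703159) = 505230*(-1/1703159) = -505230/1703159 ≈ -0.29664)
t = -26172 (t = -25194 - 978 = -26172)
3027057/P(-934 - 1*(-2)) + m/t = 3027057/((-934 - 1*(-2))²) - 505230/1703159/(-26172) = 3027057/((-934 + 2)²) - 505230/1703159*(-1/26172) = 3027057/((-932)²) + 84205/7429179558 = 3027057/868624 + 84205/7429179558 = 11244311563892363/3226581832194096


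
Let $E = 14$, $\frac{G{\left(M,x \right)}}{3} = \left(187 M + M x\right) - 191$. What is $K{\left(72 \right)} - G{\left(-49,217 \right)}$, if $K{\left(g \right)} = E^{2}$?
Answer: $60157$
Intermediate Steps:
$G{\left(M,x \right)} = -573 + 561 M + 3 M x$ ($G{\left(M,x \right)} = 3 \left(\left(187 M + M x\right) - 191\right) = 3 \left(-191 + 187 M + M x\right) = -573 + 561 M + 3 M x$)
$K{\left(g \right)} = 196$ ($K{\left(g \right)} = 14^{2} = 196$)
$K{\left(72 \right)} - G{\left(-49,217 \right)} = 196 - \left(-573 + 561 \left(-49\right) + 3 \left(-49\right) 217\right) = 196 - \left(-573 - 27489 - 31899\right) = 196 - -59961 = 196 + 59961 = 60157$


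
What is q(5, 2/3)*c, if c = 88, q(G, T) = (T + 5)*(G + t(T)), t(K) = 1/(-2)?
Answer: 2244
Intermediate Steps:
t(K) = -1/2
q(G, T) = (5 + T)*(-1/2 + G) (q(G, T) = (T + 5)*(G - 1/2) = (5 + T)*(-1/2 + G))
q(5, 2/3)*c = (-5/2 + 5*5 - 1/3 + 5*(2/3))*88 = (-5/2 + 25 - 1/3 + 5*(2*(1/3)))*88 = (-5/2 + 25 - 1/2*2/3 + 5*(2/3))*88 = (-5/2 + 25 - 1/3 + 10/3)*88 = (51/2)*88 = 2244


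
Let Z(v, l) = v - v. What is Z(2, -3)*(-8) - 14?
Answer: -14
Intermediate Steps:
Z(v, l) = 0
Z(2, -3)*(-8) - 14 = 0*(-8) - 14 = 0 - 14 = -14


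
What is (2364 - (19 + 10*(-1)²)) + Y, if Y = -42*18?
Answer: 1579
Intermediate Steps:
Y = -756
(2364 - (19 + 10*(-1)²)) + Y = (2364 - (19 + 10*(-1)²)) - 756 = (2364 - (19 + 10*1)) - 756 = (2364 - (19 + 10)) - 756 = (2364 - 1*29) - 756 = (2364 - 29) - 756 = 2335 - 756 = 1579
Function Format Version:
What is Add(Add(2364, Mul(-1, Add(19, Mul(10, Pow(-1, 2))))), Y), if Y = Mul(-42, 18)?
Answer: 1579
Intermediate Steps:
Y = -756
Add(Add(2364, Mul(-1, Add(19, Mul(10, Pow(-1, 2))))), Y) = Add(Add(2364, Mul(-1, Add(19, Mul(10, Pow(-1, 2))))), -756) = Add(Add(2364, Mul(-1, Add(19, Mul(10, 1)))), -756) = Add(Add(2364, Mul(-1, Add(19, 10))), -756) = Add(Add(2364, Mul(-1, 29)), -756) = Add(Add(2364, -29), -756) = Add(2335, -756) = 1579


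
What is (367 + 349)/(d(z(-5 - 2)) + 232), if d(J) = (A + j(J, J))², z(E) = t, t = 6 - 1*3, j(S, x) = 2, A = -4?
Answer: 179/59 ≈ 3.0339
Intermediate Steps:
t = 3 (t = 6 - 3 = 3)
z(E) = 3
d(J) = 4 (d(J) = (-4 + 2)² = (-2)² = 4)
(367 + 349)/(d(z(-5 - 2)) + 232) = (367 + 349)/(4 + 232) = 716/236 = 716*(1/236) = 179/59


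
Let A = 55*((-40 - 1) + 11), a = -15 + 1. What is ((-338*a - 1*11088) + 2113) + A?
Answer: -5893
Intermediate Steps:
a = -14
A = -1650 (A = 55*(-41 + 11) = 55*(-30) = -1650)
((-338*a - 1*11088) + 2113) + A = ((-338*(-14) - 1*11088) + 2113) - 1650 = ((4732 - 11088) + 2113) - 1650 = (-6356 + 2113) - 1650 = -4243 - 1650 = -5893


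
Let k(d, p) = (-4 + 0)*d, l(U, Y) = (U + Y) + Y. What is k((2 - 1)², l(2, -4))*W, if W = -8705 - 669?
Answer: 37496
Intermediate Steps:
l(U, Y) = U + 2*Y
k(d, p) = -4*d
W = -9374
k((2 - 1)², l(2, -4))*W = -4*(2 - 1)²*(-9374) = -4*1²*(-9374) = -4*1*(-9374) = -4*(-9374) = 37496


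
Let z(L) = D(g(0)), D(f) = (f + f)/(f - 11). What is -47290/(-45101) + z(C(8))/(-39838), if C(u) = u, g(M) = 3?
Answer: 7535891383/7186934552 ≈ 1.0486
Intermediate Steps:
D(f) = 2*f/(-11 + f) (D(f) = (2*f)/(-11 + f) = 2*f/(-11 + f))
z(L) = -¾ (z(L) = 2*3/(-11 + 3) = 2*3/(-8) = 2*3*(-⅛) = -¾)
-47290/(-45101) + z(C(8))/(-39838) = -47290/(-45101) - ¾/(-39838) = -47290*(-1/45101) - ¾*(-1/39838) = 47290/45101 + 3/159352 = 7535891383/7186934552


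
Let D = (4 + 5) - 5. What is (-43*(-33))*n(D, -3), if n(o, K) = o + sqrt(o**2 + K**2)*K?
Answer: -15609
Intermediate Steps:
D = 4 (D = 9 - 5 = 4)
n(o, K) = o + K*sqrt(K**2 + o**2) (n(o, K) = o + sqrt(K**2 + o**2)*K = o + K*sqrt(K**2 + o**2))
(-43*(-33))*n(D, -3) = (-43*(-33))*(4 - 3*sqrt((-3)**2 + 4**2)) = 1419*(4 - 3*sqrt(9 + 16)) = 1419*(4 - 3*sqrt(25)) = 1419*(4 - 3*5) = 1419*(4 - 15) = 1419*(-11) = -15609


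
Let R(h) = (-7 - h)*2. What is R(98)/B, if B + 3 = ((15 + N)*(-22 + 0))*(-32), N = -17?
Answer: 210/1411 ≈ 0.14883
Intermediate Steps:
R(h) = -14 - 2*h
B = -1411 (B = -3 + ((15 - 17)*(-22 + 0))*(-32) = -3 - 2*(-22)*(-32) = -3 + 44*(-32) = -3 - 1408 = -1411)
R(98)/B = (-14 - 2*98)/(-1411) = (-14 - 196)*(-1/1411) = -210*(-1/1411) = 210/1411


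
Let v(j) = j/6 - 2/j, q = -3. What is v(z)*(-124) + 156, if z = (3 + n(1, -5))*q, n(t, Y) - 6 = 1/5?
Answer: 247508/345 ≈ 717.41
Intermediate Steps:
n(t, Y) = 31/5 (n(t, Y) = 6 + 1/5 = 6 + ⅕ = 31/5)
z = -138/5 (z = (3 + 31/5)*(-3) = (46/5)*(-3) = -138/5 ≈ -27.600)
v(j) = -2/j + j/6 (v(j) = j*(⅙) - 2/j = j/6 - 2/j = -2/j + j/6)
v(z)*(-124) + 156 = (-2/(-138/5) + (⅙)*(-138/5))*(-124) + 156 = (-2*(-5/138) - 23/5)*(-124) + 156 = (5/69 - 23/5)*(-124) + 156 = -1562/345*(-124) + 156 = 193688/345 + 156 = 247508/345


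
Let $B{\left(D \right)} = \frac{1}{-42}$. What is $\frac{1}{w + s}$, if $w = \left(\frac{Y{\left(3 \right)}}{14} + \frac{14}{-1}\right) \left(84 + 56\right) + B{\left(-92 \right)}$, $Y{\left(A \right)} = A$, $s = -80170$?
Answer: $- \frac{42}{3448201} \approx -1.218 \cdot 10^{-5}$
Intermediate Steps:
$B{\left(D \right)} = - \frac{1}{42}$
$w = - \frac{81061}{42}$ ($w = \left(\frac{3}{14} + \frac{14}{-1}\right) \left(84 + 56\right) - \frac{1}{42} = \left(3 \cdot \frac{1}{14} + 14 \left(-1\right)\right) 140 - \frac{1}{42} = \left(\frac{3}{14} - 14\right) 140 - \frac{1}{42} = \left(- \frac{193}{14}\right) 140 - \frac{1}{42} = -1930 - \frac{1}{42} = - \frac{81061}{42} \approx -1930.0$)
$\frac{1}{w + s} = \frac{1}{- \frac{81061}{42} - 80170} = \frac{1}{- \frac{3448201}{42}} = - \frac{42}{3448201}$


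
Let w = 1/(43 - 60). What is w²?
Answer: 1/289 ≈ 0.0034602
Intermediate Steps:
w = -1/17 (w = 1/(-17) = -1/17 ≈ -0.058824)
w² = (-1/17)² = 1/289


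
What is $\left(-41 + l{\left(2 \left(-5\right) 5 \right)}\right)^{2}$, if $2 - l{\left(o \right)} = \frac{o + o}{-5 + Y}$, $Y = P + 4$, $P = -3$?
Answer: $4096$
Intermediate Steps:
$Y = 1$ ($Y = -3 + 4 = 1$)
$l{\left(o \right)} = 2 + \frac{o}{2}$ ($l{\left(o \right)} = 2 - \frac{o + o}{-5 + 1} = 2 - \frac{2 o}{-4} = 2 - 2 o \left(- \frac{1}{4}\right) = 2 - - \frac{o}{2} = 2 + \frac{o}{2}$)
$\left(-41 + l{\left(2 \left(-5\right) 5 \right)}\right)^{2} = \left(-41 + \left(2 + \frac{2 \left(-5\right) 5}{2}\right)\right)^{2} = \left(-41 + \left(2 + \frac{\left(-10\right) 5}{2}\right)\right)^{2} = \left(-41 + \left(2 + \frac{1}{2} \left(-50\right)\right)\right)^{2} = \left(-41 + \left(2 - 25\right)\right)^{2} = \left(-41 - 23\right)^{2} = \left(-64\right)^{2} = 4096$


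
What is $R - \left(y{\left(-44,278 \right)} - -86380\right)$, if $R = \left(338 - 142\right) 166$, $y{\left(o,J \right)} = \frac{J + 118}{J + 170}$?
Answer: $- \frac{6030627}{112} \approx -53845.0$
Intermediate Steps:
$y{\left(o,J \right)} = \frac{118 + J}{170 + J}$
$R = 32536$ ($R = 196 \cdot 166 = 32536$)
$R - \left(y{\left(-44,278 \right)} - -86380\right) = 32536 - \left(\frac{118 + 278}{170 + 278} - -86380\right) = 32536 - \left(\frac{1}{448} \cdot 396 + 86380\right) = 32536 - \left(\frac{99}{112} + 86380\right) = 32536 - \frac{9674659}{112} = - \frac{6030627}{112}$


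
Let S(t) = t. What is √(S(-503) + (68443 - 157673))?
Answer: I*√89733 ≈ 299.55*I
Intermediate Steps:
√(S(-503) + (68443 - 157673)) = √(-503 + (68443 - 157673)) = √(-503 - 89230) = √(-89733) = I*√89733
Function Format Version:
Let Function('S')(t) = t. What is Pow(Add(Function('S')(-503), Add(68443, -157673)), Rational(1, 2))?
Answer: Mul(I, Pow(89733, Rational(1, 2))) ≈ Mul(299.55, I)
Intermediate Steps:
Pow(Add(Function('S')(-503), Add(68443, -157673)), Rational(1, 2)) = Pow(Add(-503, Add(68443, -157673)), Rational(1, 2)) = Pow(Add(-503, -89230), Rational(1, 2)) = Pow(-89733, Rational(1, 2)) = Mul(I, Pow(89733, Rational(1, 2)))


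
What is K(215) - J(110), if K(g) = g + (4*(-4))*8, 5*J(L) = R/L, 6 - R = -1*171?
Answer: 47673/550 ≈ 86.678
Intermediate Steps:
R = 177 (R = 6 - (-1)*171 = 6 - 1*(-171) = 6 + 171 = 177)
J(L) = 177/(5*L) (J(L) = (177/L)/5 = 177/(5*L))
K(g) = -128 + g (K(g) = g - 16*8 = g - 128 = -128 + g)
K(215) - J(110) = (-128 + 215) - 177/(5*110) = 87 - 177/(5*110) = 87 - 1*177/550 = 87 - 177/550 = 47673/550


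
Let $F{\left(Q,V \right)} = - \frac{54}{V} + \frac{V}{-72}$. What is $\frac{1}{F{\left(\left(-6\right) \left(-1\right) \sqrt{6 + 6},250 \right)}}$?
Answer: $- \frac{4500}{16597} \approx -0.27113$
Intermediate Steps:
$F{\left(Q,V \right)} = - \frac{54}{V} - \frac{V}{72}$ ($F{\left(Q,V \right)} = - \frac{54}{V} + V \left(- \frac{1}{72}\right) = - \frac{54}{V} - \frac{V}{72}$)
$\frac{1}{F{\left(\left(-6\right) \left(-1\right) \sqrt{6 + 6},250 \right)}} = \frac{1}{- \frac{54}{250} - \frac{125}{36}} = \frac{1}{\left(-54\right) \frac{1}{250} - \frac{125}{36}} = \frac{1}{- \frac{27}{125} - \frac{125}{36}} = \frac{1}{- \frac{16597}{4500}} = - \frac{4500}{16597}$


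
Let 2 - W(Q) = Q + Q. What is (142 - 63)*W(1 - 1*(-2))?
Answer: -316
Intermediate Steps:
W(Q) = 2 - 2*Q (W(Q) = 2 - (Q + Q) = 2 - 2*Q)
(142 - 63)*W(1 - 1*(-2)) = (142 - 63)*(2 - 2*(1 - 1*(-2))) = 79*(2 - 2*(1 + 2)) = 79*(2 - 2*3) = 79*(2 - 6) = 79*(-4) = -316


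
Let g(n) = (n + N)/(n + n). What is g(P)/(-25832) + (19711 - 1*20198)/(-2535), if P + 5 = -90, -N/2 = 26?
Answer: 477972463/2488396560 ≈ 0.19208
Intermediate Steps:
N = -52 (N = -2*26 = -52)
P = -95 (P = -5 - 90 = -95)
g(n) = (-52 + n)/(2*n) (g(n) = (n - 52)/(n + n) = (-52 + n)/((2*n)) = (-52 + n)*(1/(2*n)) = (-52 + n)/(2*n))
g(P)/(-25832) + (19711 - 1*20198)/(-2535) = ((½)*(-52 - 95)/(-95))/(-25832) + (19711 - 1*20198)/(-2535) = ((½)*(-1/95)*(-147))*(-1/25832) + (19711 - 20198)*(-1/2535) = (147/190)*(-1/25832) - 487*(-1/2535) = -147/4908080 + 487/2535 = 477972463/2488396560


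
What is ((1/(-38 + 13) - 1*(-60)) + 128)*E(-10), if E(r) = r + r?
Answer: -18796/5 ≈ -3759.2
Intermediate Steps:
E(r) = 2*r
((1/(-38 + 13) - 1*(-60)) + 128)*E(-10) = ((1/(-38 + 13) - 1*(-60)) + 128)*(2*(-10)) = ((1/(-25) + 60) + 128)*(-20) = ((-1/25 + 60) + 128)*(-20) = (1499/25 + 128)*(-20) = (4699/25)*(-20) = -18796/5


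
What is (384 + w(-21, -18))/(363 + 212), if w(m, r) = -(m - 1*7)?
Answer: 412/575 ≈ 0.71652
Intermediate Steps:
w(m, r) = 7 - m (w(m, r) = -(m - 7) = -(-7 + m) = 7 - m)
(384 + w(-21, -18))/(363 + 212) = (384 + (7 - 1*(-21)))/(363 + 212) = (384 + (7 + 21))/575 = (384 + 28)*(1/575) = 412*(1/575) = 412/575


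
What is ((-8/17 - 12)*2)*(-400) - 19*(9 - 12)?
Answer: 170569/17 ≈ 10033.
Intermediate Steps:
((-8/17 - 12)*2)*(-400) - 19*(9 - 12) = ((-8*1/17 - 12)*2)*(-400) - 19*(-3) = ((-8/17 - 12)*2)*(-400) + 57 = -212/17*2*(-400) + 57 = -424/17*(-400) + 57 = 169600/17 + 57 = 170569/17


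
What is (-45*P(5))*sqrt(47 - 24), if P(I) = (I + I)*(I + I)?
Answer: -4500*sqrt(23) ≈ -21581.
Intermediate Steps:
P(I) = 4*I**2 (P(I) = (2*I)*(2*I) = 4*I**2)
(-45*P(5))*sqrt(47 - 24) = (-180*5**2)*sqrt(47 - 24) = (-180*25)*sqrt(23) = (-45*100)*sqrt(23) = -4500*sqrt(23)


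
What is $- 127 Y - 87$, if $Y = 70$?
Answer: $-8977$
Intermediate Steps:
$- 127 Y - 87 = \left(-127\right) 70 - 87 = -8890 - 87 = -8977$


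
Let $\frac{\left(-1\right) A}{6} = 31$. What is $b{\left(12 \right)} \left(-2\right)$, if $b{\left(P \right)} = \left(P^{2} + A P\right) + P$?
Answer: $4152$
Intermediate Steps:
$A = -186$ ($A = \left(-6\right) 31 = -186$)
$b{\left(P \right)} = P^{2} - 185 P$ ($b{\left(P \right)} = \left(P^{2} - 186 P\right) + P = P^{2} - 185 P$)
$b{\left(12 \right)} \left(-2\right) = 12 \left(-185 + 12\right) \left(-2\right) = 12 \left(-173\right) \left(-2\right) = \left(-2076\right) \left(-2\right) = 4152$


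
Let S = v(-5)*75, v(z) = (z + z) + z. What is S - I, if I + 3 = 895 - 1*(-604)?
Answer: -2621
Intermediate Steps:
v(z) = 3*z (v(z) = 2*z + z = 3*z)
I = 1496 (I = -3 + (895 - 1*(-604)) = -3 + (895 + 604) = -3 + 1499 = 1496)
S = -1125 (S = (3*(-5))*75 = -15*75 = -1125)
S - I = -1125 - 1*1496 = -1125 - 1496 = -2621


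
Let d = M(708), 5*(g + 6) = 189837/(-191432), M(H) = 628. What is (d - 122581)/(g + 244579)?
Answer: -116728533480/234095302843 ≈ -0.49864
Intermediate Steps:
g = -5932797/957160 (g = -6 + (189837/(-191432))/5 = -6 + (189837*(-1/191432))/5 = -6 + (1/5)*(-189837/191432) = -6 - 189837/957160 = -5932797/957160 ≈ -6.1983)
d = 628
(d - 122581)/(g + 244579) = (628 - 122581)/(-5932797/957160 + 244579) = -121953/234095302843/957160 = -121953*957160/234095302843 = -116728533480/234095302843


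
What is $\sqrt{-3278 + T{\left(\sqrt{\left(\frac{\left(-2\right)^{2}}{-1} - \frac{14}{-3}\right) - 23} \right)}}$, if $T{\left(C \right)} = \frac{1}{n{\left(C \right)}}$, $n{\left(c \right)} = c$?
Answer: $\frac{\sqrt{-14714942 - 67 i \sqrt{201}}}{67} \approx 0.0018479 - 57.254 i$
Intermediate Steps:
$T{\left(C \right)} = \frac{1}{C}$
$\sqrt{-3278 + T{\left(\sqrt{\left(\frac{\left(-2\right)^{2}}{-1} - \frac{14}{-3}\right) - 23} \right)}} = \sqrt{-3278 + \frac{1}{\sqrt{\left(\frac{\left(-2\right)^{2}}{-1} - \frac{14}{-3}\right) - 23}}} = \sqrt{-3278 + \frac{1}{\sqrt{\left(4 \left(-1\right) - - \frac{14}{3}\right) - 23}}} = \sqrt{-3278 + \frac{1}{\sqrt{\left(-4 + \frac{14}{3}\right) - 23}}} = \sqrt{-3278 + \frac{1}{\sqrt{\frac{2}{3} - 23}}} = \sqrt{-3278 + \frac{1}{\sqrt{- \frac{67}{3}}}} = \sqrt{-3278 + \frac{1}{\frac{1}{3} i \sqrt{201}}} = \sqrt{-3278 - \frac{i \sqrt{201}}{67}}$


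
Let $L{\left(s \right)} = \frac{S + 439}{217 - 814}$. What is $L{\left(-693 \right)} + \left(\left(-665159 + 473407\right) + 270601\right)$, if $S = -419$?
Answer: $\frac{47072833}{597} \approx 78849.0$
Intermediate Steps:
$L{\left(s \right)} = - \frac{20}{597}$ ($L{\left(s \right)} = \frac{-419 + 439}{217 - 814} = \frac{20}{-597} = 20 \left(- \frac{1}{597}\right) = - \frac{20}{597}$)
$L{\left(-693 \right)} + \left(\left(-665159 + 473407\right) + 270601\right) = - \frac{20}{597} + \left(\left(-665159 + 473407\right) + 270601\right) = - \frac{20}{597} + \left(-191752 + 270601\right) = - \frac{20}{597} + 78849 = \frac{47072833}{597}$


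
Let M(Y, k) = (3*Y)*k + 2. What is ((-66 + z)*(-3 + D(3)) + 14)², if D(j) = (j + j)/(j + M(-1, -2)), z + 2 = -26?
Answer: 7246864/121 ≈ 59891.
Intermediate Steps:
z = -28 (z = -2 - 26 = -28)
M(Y, k) = 2 + 3*Y*k (M(Y, k) = 3*Y*k + 2 = 2 + 3*Y*k)
D(j) = 2*j/(8 + j) (D(j) = (j + j)/(j + (2 + 3*(-1)*(-2))) = (2*j)/(j + (2 + 6)) = (2*j)/(j + 8) = (2*j)/(8 + j) = 2*j/(8 + j))
((-66 + z)*(-3 + D(3)) + 14)² = ((-66 - 28)*(-3 + 2*3/(8 + 3)) + 14)² = (-94*(-3 + 2*3/11) + 14)² = (-94*(-3 + 2*3*(1/11)) + 14)² = (-94*(-3 + 6/11) + 14)² = (-94*(-27/11) + 14)² = (2538/11 + 14)² = (2692/11)² = 7246864/121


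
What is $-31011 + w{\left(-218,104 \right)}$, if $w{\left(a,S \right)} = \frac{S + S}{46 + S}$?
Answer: $- \frac{2325721}{75} \approx -31010.0$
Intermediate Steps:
$w{\left(a,S \right)} = \frac{2 S}{46 + S}$
$-31011 + w{\left(-218,104 \right)} = -31011 + 2 \cdot 104 \frac{1}{46 + 104} = -31011 + 2 \cdot 104 \cdot \frac{1}{150} = -31011 + \frac{104}{75} = - \frac{2325721}{75}$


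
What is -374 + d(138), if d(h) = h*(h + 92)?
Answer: 31366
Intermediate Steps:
d(h) = h*(92 + h)
-374 + d(138) = -374 + 138*(92 + 138) = -374 + 138*230 = -374 + 31740 = 31366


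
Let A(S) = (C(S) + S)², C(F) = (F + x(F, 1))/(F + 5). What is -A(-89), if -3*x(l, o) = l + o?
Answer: -495018001/63504 ≈ -7795.1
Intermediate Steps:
x(l, o) = -l/3 - o/3 (x(l, o) = -(l + o)/3 = -l/3 - o/3)
C(F) = (-⅓ + 2*F/3)/(5 + F) (C(F) = (F + (-F/3 - ⅓*1))/(F + 5) = (F + (-F/3 - ⅓))/(5 + F) = (F + (-⅓ - F/3))/(5 + F) = (-⅓ + 2*F/3)/(5 + F))
A(S) = (S + (-1 + 2*S)/(3*(5 + S)))² (A(S) = ((-1 + 2*S)/(3*(5 + S)) + S)² = (S + (-1 + 2*S)/(3*(5 + S)))²)
-A(-89) = -(-1 + 3*(-89)² + 17*(-89))²/(9*(5 - 89)²) = -(-1 + 3*7921 - 1513)²/(9*(-84)²) = -(-1 + 23763 - 1513)²/(9*7056) = -22249²/(9*7056) = -495018001/(9*7056) = -1*495018001/63504 = -495018001/63504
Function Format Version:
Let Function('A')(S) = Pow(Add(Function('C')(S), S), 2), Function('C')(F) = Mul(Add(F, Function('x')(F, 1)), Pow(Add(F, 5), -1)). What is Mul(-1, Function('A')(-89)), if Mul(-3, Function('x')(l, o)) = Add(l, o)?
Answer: Rational(-495018001, 63504) ≈ -7795.1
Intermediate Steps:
Function('x')(l, o) = Add(Mul(Rational(-1, 3), l), Mul(Rational(-1, 3), o)) (Function('x')(l, o) = Mul(Rational(-1, 3), Add(l, o)) = Add(Mul(Rational(-1, 3), l), Mul(Rational(-1, 3), o)))
Function('C')(F) = Mul(Pow(Add(5, F), -1), Add(Rational(-1, 3), Mul(Rational(2, 3), F))) (Function('C')(F) = Mul(Add(F, Add(Mul(Rational(-1, 3), F), Mul(Rational(-1, 3), 1))), Pow(Add(F, 5), -1)) = Mul(Add(F, Add(Mul(Rational(-1, 3), F), Rational(-1, 3))), Pow(Add(5, F), -1)) = Mul(Add(F, Add(Rational(-1, 3), Mul(Rational(-1, 3), F))), Pow(Add(5, F), -1)) = Mul(Add(Rational(-1, 3), Mul(Rational(2, 3), F)), Pow(Add(5, F), -1)) = Mul(Pow(Add(5, F), -1), Add(Rational(-1, 3), Mul(Rational(2, 3), F))))
Function('A')(S) = Pow(Add(S, Mul(Rational(1, 3), Pow(Add(5, S), -1), Add(-1, Mul(2, S)))), 2) (Function('A')(S) = Pow(Add(Mul(Rational(1, 3), Pow(Add(5, S), -1), Add(-1, Mul(2, S))), S), 2) = Pow(Add(S, Mul(Rational(1, 3), Pow(Add(5, S), -1), Add(-1, Mul(2, S)))), 2))
Mul(-1, Function('A')(-89)) = Mul(-1, Mul(Rational(1, 9), Pow(Add(5, -89), -2), Pow(Add(-1, Mul(3, Pow(-89, 2)), Mul(17, -89)), 2))) = Mul(-1, Mul(Rational(1, 9), Pow(-84, -2), Pow(Add(-1, Mul(3, 7921), -1513), 2))) = Mul(-1, Mul(Rational(1, 9), Rational(1, 7056), Pow(Add(-1, 23763, -1513), 2))) = Mul(-1, Mul(Rational(1, 9), Rational(1, 7056), Pow(22249, 2))) = Mul(-1, Mul(Rational(1, 9), Rational(1, 7056), 495018001)) = Mul(-1, Rational(495018001, 63504)) = Rational(-495018001, 63504)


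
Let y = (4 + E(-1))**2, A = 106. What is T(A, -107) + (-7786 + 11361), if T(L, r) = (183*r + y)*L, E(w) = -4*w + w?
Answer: -2066817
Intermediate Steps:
E(w) = -3*w
y = 49 (y = (4 - 3*(-1))**2 = (4 + 3)**2 = 7**2 = 49)
T(L, r) = L*(49 + 183*r) (T(L, r) = (183*r + 49)*L = (49 + 183*r)*L = L*(49 + 183*r))
T(A, -107) + (-7786 + 11361) = 106*(49 + 183*(-107)) + (-7786 + 11361) = 106*(49 - 19581) + 3575 = 106*(-19532) + 3575 = -2070392 + 3575 = -2066817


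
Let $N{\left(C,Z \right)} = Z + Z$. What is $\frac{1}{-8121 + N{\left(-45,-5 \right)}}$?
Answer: $- \frac{1}{8131} \approx -0.00012299$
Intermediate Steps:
$N{\left(C,Z \right)} = 2 Z$
$\frac{1}{-8121 + N{\left(-45,-5 \right)}} = \frac{1}{-8121 + 2 \left(-5\right)} = \frac{1}{-8121 - 10} = \frac{1}{-8131} = - \frac{1}{8131}$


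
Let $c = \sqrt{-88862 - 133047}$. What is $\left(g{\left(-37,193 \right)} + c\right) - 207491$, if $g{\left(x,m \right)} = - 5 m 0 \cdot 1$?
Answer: $-207491 + i \sqrt{221909} \approx -2.0749 \cdot 10^{5} + 471.07 i$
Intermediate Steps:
$c = i \sqrt{221909}$ ($c = \sqrt{-221909} = i \sqrt{221909} \approx 471.07 i$)
$g{\left(x,m \right)} = 0$ ($g{\left(x,m \right)} = \left(-5\right) 0 \cdot 1 = 0 \cdot 1 = 0$)
$\left(g{\left(-37,193 \right)} + c\right) - 207491 = \left(0 + i \sqrt{221909}\right) - 207491 = i \sqrt{221909} - 207491 = -207491 + i \sqrt{221909}$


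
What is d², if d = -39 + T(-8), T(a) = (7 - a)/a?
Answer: 106929/64 ≈ 1670.8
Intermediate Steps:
T(a) = (7 - a)/a
d = -327/8 (d = -39 + (7 - 1*(-8))/(-8) = -39 - (7 + 8)/8 = -39 - ⅛*15 = -39 - 15/8 = -327/8 ≈ -40.875)
d² = (-327/8)² = 106929/64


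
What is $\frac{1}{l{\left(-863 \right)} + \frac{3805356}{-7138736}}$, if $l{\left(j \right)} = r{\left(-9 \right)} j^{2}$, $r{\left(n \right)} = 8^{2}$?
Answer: $\frac{1784684}{85067347400405} \approx 2.098 \cdot 10^{-8}$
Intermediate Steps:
$r{\left(n \right)} = 64$
$l{\left(j \right)} = 64 j^{2}$
$\frac{1}{l{\left(-863 \right)} + \frac{3805356}{-7138736}} = \frac{1}{64 \left(-863\right)^{2} + \frac{3805356}{-7138736}} = \frac{1}{64 \cdot 744769 + 3805356 \left(- \frac{1}{7138736}\right)} = \frac{1}{47665216 - \frac{951339}{1784684}} = \frac{1}{\frac{85067347400405}{1784684}} = \frac{1784684}{85067347400405}$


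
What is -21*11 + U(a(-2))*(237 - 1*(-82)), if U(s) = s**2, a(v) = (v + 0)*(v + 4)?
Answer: 4873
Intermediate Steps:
a(v) = v*(4 + v)
-21*11 + U(a(-2))*(237 - 1*(-82)) = -21*11 + (-2*(4 - 2))**2*(237 - 1*(-82)) = -231 + (-2*2)**2*(237 + 82) = -231 + (-4)**2*319 = -231 + 16*319 = -231 + 5104 = 4873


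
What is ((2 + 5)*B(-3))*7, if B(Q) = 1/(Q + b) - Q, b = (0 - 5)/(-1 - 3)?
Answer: 119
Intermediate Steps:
b = 5/4 (b = -5/(-4) = -5*(-¼) = 5/4 ≈ 1.2500)
B(Q) = 1/(5/4 + Q) - Q (B(Q) = 1/(Q + 5/4) - Q = 1/(5/4 + Q) - Q)
((2 + 5)*B(-3))*7 = ((2 + 5)*((4 - 5*(-3) - 4*(-3)²)/(5 + 4*(-3))))*7 = (7*((4 + 15 - 4*9)/(5 - 12)))*7 = (7*((4 + 15 - 36)/(-7)))*7 = (7*(-⅐*(-17)))*7 = (7*(17/7))*7 = 17*7 = 119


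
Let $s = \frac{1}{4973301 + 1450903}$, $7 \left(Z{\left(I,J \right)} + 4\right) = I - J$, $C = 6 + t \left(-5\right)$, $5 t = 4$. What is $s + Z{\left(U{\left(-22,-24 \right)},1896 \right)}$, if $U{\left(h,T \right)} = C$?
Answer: $- \frac{12347320081}{44969428} \approx -274.57$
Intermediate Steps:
$t = \frac{4}{5}$ ($t = \frac{1}{5} \cdot 4 = \frac{4}{5} \approx 0.8$)
$C = 2$ ($C = 6 + \frac{4}{5} \left(-5\right) = 6 - 4 = 2$)
$U{\left(h,T \right)} = 2$
$Z{\left(I,J \right)} = -4 - \frac{J}{7} + \frac{I}{7}$ ($Z{\left(I,J \right)} = -4 + \frac{I - J}{7} = -4 + \left(- \frac{J}{7} + \frac{I}{7}\right) = -4 - \frac{J}{7} + \frac{I}{7}$)
$s = \frac{1}{6424204} \approx 1.5566 \cdot 10^{-7}$
$s + Z{\left(U{\left(-22,-24 \right)},1896 \right)} = \frac{1}{6424204} - \frac{1922}{7} = - \frac{12347320081}{44969428}$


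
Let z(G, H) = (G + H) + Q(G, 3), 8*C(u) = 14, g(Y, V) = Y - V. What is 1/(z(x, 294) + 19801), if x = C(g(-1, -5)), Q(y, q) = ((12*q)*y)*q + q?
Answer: 4/81155 ≈ 4.9288e-5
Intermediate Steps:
C(u) = 7/4 (C(u) = (1/8)*14 = 7/4)
Q(y, q) = q + 12*y*q**2 (Q(y, q) = (12*q*y)*q + q = 12*y*q**2 + q = q + 12*y*q**2)
x = 7/4 ≈ 1.7500
z(G, H) = 3 + H + 109*G (z(G, H) = (G + H) + 3*(1 + 12*3*G) = (G + H) + 3*(1 + 36*G) = (G + H) + (3 + 108*G) = 3 + H + 109*G)
1/(z(x, 294) + 19801) = 1/((3 + 294 + 109*(7/4)) + 19801) = 1/((3 + 294 + 763/4) + 19801) = 1/(1951/4 + 19801) = 1/(81155/4) = 4/81155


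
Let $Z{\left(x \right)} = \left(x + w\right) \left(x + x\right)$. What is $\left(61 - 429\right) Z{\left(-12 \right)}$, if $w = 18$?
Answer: $52992$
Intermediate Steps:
$Z{\left(x \right)} = 2 x \left(18 + x\right)$ ($Z{\left(x \right)} = \left(x + 18\right) \left(x + x\right) = \left(18 + x\right) 2 x = 2 x \left(18 + x\right)$)
$\left(61 - 429\right) Z{\left(-12 \right)} = \left(61 - 429\right) 2 \left(-12\right) \left(18 - 12\right) = - 368 \cdot 2 \left(-12\right) 6 = \left(-368\right) \left(-144\right) = 52992$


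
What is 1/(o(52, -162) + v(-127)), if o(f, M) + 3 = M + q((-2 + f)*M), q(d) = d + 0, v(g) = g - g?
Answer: -1/8265 ≈ -0.00012099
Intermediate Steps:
v(g) = 0
q(d) = d
o(f, M) = -3 + M + M*(-2 + f) (o(f, M) = -3 + (M + (-2 + f)*M) = -3 + (M + M*(-2 + f)) = -3 + M + M*(-2 + f))
1/(o(52, -162) + v(-127)) = 1/((-3 - 1*(-162) - 162*52) + 0) = 1/((-3 + 162 - 8424) + 0) = 1/(-8265 + 0) = 1/(-8265) = -1/8265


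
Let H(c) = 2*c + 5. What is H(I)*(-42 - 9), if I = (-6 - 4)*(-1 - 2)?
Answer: -3315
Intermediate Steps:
I = 30 (I = -10*(-3) = 30)
H(c) = 5 + 2*c
H(I)*(-42 - 9) = (5 + 2*30)*(-42 - 9) = (5 + 60)*(-51) = 65*(-51) = -3315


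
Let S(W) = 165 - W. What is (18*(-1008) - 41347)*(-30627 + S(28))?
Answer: 1813880590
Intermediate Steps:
(18*(-1008) - 41347)*(-30627 + S(28)) = (18*(-1008) - 41347)*(-30627 + (165 - 1*28)) = (-18144 - 41347)*(-30627 + (165 - 28)) = -59491*(-30627 + 137) = -59491*(-30490) = 1813880590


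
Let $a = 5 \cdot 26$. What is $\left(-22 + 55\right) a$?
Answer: $4290$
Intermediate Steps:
$a = 130$
$\left(-22 + 55\right) a = \left(-22 + 55\right) 130 = 33 \cdot 130 = 4290$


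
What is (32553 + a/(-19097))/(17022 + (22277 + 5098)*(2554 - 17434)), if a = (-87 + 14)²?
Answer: -310829656/3889323455433 ≈ -7.9919e-5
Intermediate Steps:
a = 5329 (a = (-73)² = 5329)
(32553 + a/(-19097))/(17022 + (22277 + 5098)*(2554 - 17434)) = (32553 + 5329/(-19097))/(17022 + (22277 + 5098)*(2554 - 17434)) = (32553 + 5329*(-1/19097))/(17022 + 27375*(-14880)) = (32553 - 5329/19097)/(17022 - 407340000) = (621659312/19097)/(-407322978) = (621659312/19097)*(-1/407322978) = -310829656/3889323455433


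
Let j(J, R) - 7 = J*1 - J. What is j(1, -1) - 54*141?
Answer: -7607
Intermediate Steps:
j(J, R) = 7 (j(J, R) = 7 + (J*1 - J) = 7 + (J - J) = 7 + 0 = 7)
j(1, -1) - 54*141 = 7 - 54*141 = 7 - 7614 = -7607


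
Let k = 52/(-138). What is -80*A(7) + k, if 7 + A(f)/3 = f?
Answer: -26/69 ≈ -0.37681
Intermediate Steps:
A(f) = -21 + 3*f
k = -26/69 (k = 52*(-1/138) = -26/69 ≈ -0.37681)
-80*A(7) + k = -80*(-21 + 3*7) - 26/69 = -80*(-21 + 21) - 26/69 = -80*0 - 26/69 = 0 - 26/69 = -26/69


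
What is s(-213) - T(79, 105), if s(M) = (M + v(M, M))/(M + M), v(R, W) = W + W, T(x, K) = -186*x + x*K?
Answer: 12801/2 ≈ 6400.5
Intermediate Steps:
T(x, K) = -186*x + K*x
v(R, W) = 2*W
s(M) = 3/2 (s(M) = (M + 2*M)/(M + M) = (3*M)/((2*M)) = (3*M)*(1/(2*M)) = 3/2)
s(-213) - T(79, 105) = 3/2 - 79*(-186 + 105) = 3/2 - 79*(-81) = 3/2 - 1*(-6399) = 3/2 + 6399 = 12801/2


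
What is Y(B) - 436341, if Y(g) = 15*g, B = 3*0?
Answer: -436341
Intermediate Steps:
B = 0
Y(B) - 436341 = 15*0 - 436341 = 0 - 436341 = -436341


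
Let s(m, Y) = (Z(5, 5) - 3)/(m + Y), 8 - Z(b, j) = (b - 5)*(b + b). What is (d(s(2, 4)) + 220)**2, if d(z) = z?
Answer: 1755625/36 ≈ 48767.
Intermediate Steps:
Z(b, j) = 8 - 2*b*(-5 + b) (Z(b, j) = 8 - (b - 5)*(b + b) = 8 - (-5 + b)*2*b = 8 - 2*b*(-5 + b))
s(m, Y) = 5/(Y + m) (s(m, Y) = ((8 - 2*5**2 + 10*5) - 3)/(m + Y) = ((8 - 2*25 + 50) - 3)/(Y + m) = ((8 - 50 + 50) - 3)/(Y + m) = (8 - 3)/(Y + m) = 5/(Y + m))
(d(s(2, 4)) + 220)**2 = (5/(4 + 2) + 220)**2 = (5/6 + 220)**2 = (1325/6)**2 = 1755625/36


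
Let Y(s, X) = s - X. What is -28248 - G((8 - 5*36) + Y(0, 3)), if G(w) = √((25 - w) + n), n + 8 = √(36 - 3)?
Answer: -28248 - √(192 + √33) ≈ -28262.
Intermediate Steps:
n = -8 + √33 (n = -8 + √(36 - 3) = -8 + √33 ≈ -2.2554)
G(w) = √(17 + √33 - w) (G(w) = √((25 - w) + (-8 + √33)) = √(17 + √33 - w))
-28248 - G((8 - 5*36) + Y(0, 3)) = -28248 - √(17 + √33 - ((8 - 5*36) + (0 - 1*3))) = -28248 - √(17 + √33 - ((8 - 180) + (0 - 3))) = -28248 - √(17 + √33 - (-172 - 3)) = -28248 - √(17 + √33 - 1*(-175)) = -28248 - √(17 + √33 + 175) = -28248 - √(192 + √33)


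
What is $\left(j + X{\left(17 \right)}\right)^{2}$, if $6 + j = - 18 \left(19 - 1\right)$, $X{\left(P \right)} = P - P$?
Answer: $108900$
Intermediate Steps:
$X{\left(P \right)} = 0$
$j = -330$ ($j = -6 - 18 \left(19 - 1\right) = -6 - 324 = -330$)
$\left(j + X{\left(17 \right)}\right)^{2} = \left(-330 + 0\right)^{2} = \left(-330\right)^{2} = 108900$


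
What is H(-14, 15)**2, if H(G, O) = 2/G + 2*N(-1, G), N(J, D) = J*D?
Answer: 38025/49 ≈ 776.02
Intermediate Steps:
N(J, D) = D*J
H(G, O) = -2*G + 2/G (H(G, O) = 2/G + 2*(G*(-1)) = 2/G + 2*(-G) = 2/G - 2*G = -2*G + 2/G)
H(-14, 15)**2 = (-2*(-14) + 2/(-14))**2 = (28 + 2*(-1/14))**2 = (28 - 1/7)**2 = (195/7)**2 = 38025/49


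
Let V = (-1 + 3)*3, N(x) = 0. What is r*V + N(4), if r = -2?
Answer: -12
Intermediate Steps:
V = 6 (V = 2*3 = 6)
r*V + N(4) = -2*6 + 0 = -12 + 0 = -12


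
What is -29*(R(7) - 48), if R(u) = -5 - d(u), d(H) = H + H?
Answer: 1943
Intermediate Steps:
d(H) = 2*H
R(u) = -5 - 2*u
-29*(R(7) - 48) = -29*((-5 - 2*7) - 48) = -29*((-5 - 14) - 48) = -29*(-19 - 48) = -29*(-67) = 1943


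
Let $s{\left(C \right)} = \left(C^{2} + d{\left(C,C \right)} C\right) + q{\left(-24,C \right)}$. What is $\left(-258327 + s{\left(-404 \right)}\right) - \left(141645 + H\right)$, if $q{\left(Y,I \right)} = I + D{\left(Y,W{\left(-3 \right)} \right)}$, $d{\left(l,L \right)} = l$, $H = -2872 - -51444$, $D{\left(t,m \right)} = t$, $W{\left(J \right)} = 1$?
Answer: $-122540$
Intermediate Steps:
$H = 48572$ ($H = -2872 + 51444 = 48572$)
$q{\left(Y,I \right)} = I + Y$
$s{\left(C \right)} = -24 + C + 2 C^{2}$ ($s{\left(C \right)} = \left(C^{2} + C C\right) + \left(C - 24\right) = \left(C^{2} + C^{2}\right) + \left(-24 + C\right) = 2 C^{2} + \left(-24 + C\right) = -24 + C + 2 C^{2}$)
$\left(-258327 + s{\left(-404 \right)}\right) - \left(141645 + H\right) = \left(-258327 - \left(428 - 326432\right)\right) - 190217 = \left(-258327 - -326004\right) - 190217 = \left(-258327 + 326004\right) - 190217 = 67677 - 190217 = -122540$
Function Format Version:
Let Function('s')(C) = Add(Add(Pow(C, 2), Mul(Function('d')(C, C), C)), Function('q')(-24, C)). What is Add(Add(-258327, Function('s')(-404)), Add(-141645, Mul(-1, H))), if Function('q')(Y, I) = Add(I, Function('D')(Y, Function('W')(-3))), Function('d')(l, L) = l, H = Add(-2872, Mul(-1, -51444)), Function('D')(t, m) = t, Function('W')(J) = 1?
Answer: -122540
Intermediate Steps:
H = 48572 (H = Add(-2872, 51444) = 48572)
Function('q')(Y, I) = Add(I, Y)
Function('s')(C) = Add(-24, C, Mul(2, Pow(C, 2))) (Function('s')(C) = Add(Add(Pow(C, 2), Mul(C, C)), Add(C, -24)) = Add(Add(Pow(C, 2), Pow(C, 2)), Add(-24, C)) = Add(Mul(2, Pow(C, 2)), Add(-24, C)) = Add(-24, C, Mul(2, Pow(C, 2))))
Add(Add(-258327, Function('s')(-404)), Add(-141645, Mul(-1, H))) = Add(Add(-258327, Add(-24, -404, Mul(2, Pow(-404, 2)))), Add(-141645, Mul(-1, 48572))) = Add(Add(-258327, Add(-24, -404, Mul(2, 163216))), Add(-141645, -48572)) = Add(Add(-258327, Add(-24, -404, 326432)), -190217) = Add(Add(-258327, 326004), -190217) = Add(67677, -190217) = -122540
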